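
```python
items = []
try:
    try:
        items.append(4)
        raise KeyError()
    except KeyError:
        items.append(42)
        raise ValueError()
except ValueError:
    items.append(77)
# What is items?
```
[4, 42, 77]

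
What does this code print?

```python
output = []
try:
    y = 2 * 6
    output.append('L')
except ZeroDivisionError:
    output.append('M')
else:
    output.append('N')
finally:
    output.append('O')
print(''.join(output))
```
LNO

else runs before finally when no exception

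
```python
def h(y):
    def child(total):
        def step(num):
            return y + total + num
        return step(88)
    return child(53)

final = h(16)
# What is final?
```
157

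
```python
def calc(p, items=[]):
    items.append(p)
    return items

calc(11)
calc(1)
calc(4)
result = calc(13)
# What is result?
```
[11, 1, 4, 13]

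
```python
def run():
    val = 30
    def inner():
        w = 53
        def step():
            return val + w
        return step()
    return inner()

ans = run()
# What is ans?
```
83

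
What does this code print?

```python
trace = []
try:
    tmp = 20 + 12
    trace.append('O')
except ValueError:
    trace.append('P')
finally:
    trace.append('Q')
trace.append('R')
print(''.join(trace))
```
OQR

finally runs after normal execution too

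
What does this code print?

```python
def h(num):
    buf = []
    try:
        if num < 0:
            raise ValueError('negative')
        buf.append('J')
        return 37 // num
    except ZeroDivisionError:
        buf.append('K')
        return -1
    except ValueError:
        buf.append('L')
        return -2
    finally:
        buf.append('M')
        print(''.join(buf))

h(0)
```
JKM

num=0 causes ZeroDivisionError, caught, finally prints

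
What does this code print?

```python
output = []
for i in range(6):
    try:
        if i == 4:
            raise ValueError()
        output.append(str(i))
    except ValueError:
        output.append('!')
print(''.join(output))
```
0123!5

Exception on i=4 caught, loop continues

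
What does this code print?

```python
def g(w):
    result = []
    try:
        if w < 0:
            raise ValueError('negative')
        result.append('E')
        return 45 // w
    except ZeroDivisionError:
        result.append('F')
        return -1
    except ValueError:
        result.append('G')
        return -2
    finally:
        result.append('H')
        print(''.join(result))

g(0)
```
EFH

w=0 causes ZeroDivisionError, caught, finally prints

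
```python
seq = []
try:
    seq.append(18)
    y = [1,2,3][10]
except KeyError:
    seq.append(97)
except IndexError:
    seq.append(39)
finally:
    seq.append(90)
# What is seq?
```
[18, 39, 90]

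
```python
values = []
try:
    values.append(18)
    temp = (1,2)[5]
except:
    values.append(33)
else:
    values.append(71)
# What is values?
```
[18, 33]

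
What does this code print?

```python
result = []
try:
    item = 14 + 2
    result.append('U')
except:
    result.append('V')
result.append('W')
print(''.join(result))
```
UW

No exception, try block completes normally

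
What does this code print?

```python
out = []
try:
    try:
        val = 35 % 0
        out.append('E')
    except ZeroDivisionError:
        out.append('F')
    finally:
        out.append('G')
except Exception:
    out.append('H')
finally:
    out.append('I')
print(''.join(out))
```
FGI

Both finally blocks run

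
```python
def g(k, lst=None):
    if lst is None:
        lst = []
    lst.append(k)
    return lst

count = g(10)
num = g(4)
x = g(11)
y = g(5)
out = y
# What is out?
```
[5]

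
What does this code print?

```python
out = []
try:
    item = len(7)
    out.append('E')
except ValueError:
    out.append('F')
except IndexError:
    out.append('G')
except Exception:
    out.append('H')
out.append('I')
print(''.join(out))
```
HI

TypeError not specifically caught, falls to Exception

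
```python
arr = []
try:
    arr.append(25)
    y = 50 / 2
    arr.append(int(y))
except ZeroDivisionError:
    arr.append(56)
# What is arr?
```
[25, 25]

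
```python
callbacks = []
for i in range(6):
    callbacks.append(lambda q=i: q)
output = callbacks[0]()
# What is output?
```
0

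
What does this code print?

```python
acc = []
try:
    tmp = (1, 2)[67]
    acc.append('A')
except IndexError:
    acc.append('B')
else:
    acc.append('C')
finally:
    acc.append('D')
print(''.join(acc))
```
BD

Exception: except runs, else skipped, finally runs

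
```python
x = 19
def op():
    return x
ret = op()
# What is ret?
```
19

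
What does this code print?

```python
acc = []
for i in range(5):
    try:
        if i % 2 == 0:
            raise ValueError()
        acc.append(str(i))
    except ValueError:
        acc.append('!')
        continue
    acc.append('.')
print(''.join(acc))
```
!1.!3.!

continue in except skips rest of loop body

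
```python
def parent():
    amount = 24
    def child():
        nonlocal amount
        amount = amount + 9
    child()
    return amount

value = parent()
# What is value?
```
33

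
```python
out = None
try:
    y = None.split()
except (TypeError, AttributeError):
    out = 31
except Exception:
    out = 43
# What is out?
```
31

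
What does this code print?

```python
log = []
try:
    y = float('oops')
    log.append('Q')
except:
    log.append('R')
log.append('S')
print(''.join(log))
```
RS

Exception raised in try, caught by bare except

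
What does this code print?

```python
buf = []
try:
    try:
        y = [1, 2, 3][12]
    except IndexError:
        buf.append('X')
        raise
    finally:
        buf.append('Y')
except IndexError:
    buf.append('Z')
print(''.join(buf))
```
XYZ

finally runs before re-raised exception propagates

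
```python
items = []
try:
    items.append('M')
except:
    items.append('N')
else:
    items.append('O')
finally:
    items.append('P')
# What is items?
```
['M', 'O', 'P']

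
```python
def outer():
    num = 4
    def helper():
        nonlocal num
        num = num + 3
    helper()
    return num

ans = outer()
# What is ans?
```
7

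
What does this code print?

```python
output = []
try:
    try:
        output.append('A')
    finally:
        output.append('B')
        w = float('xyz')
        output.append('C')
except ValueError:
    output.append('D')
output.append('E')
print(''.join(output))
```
ABDE

Exception in inner finally caught by outer except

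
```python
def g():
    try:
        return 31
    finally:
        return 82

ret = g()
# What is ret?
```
82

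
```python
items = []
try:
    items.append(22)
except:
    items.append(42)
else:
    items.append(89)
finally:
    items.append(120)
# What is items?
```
[22, 89, 120]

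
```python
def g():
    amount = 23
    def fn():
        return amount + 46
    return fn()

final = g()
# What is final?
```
69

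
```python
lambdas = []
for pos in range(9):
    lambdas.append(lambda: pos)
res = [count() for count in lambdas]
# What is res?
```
[8, 8, 8, 8, 8, 8, 8, 8, 8]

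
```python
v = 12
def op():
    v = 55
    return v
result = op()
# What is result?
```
55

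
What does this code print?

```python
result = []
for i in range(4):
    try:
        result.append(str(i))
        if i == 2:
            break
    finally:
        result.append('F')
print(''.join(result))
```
0F1F2F

finally runs even when breaking out of loop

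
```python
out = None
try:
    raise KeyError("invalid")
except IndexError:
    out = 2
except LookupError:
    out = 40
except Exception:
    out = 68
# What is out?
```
40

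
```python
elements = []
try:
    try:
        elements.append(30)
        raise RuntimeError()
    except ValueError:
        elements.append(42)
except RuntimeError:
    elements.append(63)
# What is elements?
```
[30, 63]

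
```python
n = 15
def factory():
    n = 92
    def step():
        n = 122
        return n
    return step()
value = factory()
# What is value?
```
122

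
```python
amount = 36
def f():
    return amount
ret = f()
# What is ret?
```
36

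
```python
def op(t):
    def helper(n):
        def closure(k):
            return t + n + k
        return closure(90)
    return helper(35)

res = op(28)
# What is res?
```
153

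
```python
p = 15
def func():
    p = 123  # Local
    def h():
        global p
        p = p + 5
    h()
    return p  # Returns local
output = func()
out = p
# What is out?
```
20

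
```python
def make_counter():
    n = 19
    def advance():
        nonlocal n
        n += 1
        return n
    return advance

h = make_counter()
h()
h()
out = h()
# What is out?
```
22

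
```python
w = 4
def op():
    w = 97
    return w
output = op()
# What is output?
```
97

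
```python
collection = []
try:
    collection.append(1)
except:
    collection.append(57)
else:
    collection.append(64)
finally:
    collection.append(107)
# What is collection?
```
[1, 64, 107]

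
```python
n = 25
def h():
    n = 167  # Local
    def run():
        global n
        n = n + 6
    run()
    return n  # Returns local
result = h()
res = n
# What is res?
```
31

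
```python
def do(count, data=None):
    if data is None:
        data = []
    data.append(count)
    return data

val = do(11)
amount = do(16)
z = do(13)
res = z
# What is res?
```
[13]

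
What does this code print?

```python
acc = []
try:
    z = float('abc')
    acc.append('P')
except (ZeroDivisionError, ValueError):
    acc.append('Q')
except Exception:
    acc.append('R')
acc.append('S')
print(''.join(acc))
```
QS

ValueError matches tuple containing it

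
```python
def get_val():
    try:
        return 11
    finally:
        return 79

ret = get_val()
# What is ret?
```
79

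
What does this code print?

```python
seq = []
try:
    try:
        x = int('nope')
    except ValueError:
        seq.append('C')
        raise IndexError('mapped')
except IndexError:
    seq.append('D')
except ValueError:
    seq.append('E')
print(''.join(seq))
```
CD

New IndexError raised, caught by outer IndexError handler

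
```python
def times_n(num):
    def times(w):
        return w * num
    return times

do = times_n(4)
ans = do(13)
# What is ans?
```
52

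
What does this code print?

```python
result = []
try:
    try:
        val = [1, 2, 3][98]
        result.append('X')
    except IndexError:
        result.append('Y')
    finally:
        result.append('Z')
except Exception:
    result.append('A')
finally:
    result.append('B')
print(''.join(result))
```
YZB

Both finally blocks run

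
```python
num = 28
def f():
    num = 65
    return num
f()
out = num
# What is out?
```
28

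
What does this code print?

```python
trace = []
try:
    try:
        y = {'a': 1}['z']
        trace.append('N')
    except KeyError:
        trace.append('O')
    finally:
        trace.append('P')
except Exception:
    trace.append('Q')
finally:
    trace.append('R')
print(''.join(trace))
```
OPR

Both finally blocks run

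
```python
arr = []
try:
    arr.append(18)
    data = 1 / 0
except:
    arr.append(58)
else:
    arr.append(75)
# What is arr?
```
[18, 58]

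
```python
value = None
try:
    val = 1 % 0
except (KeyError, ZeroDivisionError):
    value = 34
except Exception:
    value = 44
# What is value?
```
34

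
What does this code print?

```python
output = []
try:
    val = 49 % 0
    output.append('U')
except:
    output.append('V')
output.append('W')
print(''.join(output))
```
VW

Exception raised in try, caught by bare except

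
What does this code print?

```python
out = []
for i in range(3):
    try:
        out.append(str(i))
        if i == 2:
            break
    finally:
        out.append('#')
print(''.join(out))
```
0#1#2#

finally runs even when breaking out of loop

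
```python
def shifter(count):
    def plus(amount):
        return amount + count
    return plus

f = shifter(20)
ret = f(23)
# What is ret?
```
43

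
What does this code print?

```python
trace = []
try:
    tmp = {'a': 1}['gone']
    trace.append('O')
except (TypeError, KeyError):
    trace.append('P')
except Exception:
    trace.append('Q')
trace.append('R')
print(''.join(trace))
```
PR

KeyError matches tuple containing it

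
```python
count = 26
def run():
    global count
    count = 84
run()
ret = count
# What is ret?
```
84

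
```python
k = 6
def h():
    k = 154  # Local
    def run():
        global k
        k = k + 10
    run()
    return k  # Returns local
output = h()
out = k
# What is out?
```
16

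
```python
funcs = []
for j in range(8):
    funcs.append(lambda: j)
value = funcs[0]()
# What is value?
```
7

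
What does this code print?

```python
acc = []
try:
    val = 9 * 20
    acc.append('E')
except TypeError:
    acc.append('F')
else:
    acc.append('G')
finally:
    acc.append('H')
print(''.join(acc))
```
EGH

else runs before finally when no exception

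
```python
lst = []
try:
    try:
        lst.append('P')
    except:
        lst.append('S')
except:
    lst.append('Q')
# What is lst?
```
['P']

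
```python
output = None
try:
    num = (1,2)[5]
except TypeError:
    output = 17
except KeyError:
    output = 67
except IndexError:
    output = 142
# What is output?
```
142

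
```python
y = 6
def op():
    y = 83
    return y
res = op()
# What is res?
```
83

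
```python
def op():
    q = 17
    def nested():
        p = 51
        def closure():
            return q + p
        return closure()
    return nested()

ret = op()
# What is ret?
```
68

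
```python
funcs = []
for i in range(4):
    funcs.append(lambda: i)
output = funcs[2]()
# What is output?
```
3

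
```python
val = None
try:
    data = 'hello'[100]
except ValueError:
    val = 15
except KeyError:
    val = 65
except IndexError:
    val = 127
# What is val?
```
127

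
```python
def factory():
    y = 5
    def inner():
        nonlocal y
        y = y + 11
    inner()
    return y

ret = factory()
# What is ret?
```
16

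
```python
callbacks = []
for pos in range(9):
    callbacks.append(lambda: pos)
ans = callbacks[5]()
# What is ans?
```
8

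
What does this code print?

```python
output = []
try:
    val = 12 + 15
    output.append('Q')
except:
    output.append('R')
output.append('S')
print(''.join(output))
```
QS

No exception, try block completes normally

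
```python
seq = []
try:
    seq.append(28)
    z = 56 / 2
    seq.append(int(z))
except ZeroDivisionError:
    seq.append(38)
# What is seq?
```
[28, 28]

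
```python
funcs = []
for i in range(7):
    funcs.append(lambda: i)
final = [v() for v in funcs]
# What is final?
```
[6, 6, 6, 6, 6, 6, 6]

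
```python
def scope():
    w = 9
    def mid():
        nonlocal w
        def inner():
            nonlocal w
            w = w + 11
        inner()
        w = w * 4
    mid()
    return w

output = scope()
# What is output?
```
80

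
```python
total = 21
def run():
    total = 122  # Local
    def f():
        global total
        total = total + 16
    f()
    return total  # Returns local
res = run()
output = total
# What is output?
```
37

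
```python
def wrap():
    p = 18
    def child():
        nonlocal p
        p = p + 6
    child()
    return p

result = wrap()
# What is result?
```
24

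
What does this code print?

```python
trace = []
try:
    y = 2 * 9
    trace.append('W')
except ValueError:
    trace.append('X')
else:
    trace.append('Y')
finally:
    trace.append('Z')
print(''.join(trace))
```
WYZ

else runs before finally when no exception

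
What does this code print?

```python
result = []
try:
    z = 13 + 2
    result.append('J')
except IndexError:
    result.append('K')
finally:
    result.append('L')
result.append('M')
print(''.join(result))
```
JLM

finally runs after normal execution too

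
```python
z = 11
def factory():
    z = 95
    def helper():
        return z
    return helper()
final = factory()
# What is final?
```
95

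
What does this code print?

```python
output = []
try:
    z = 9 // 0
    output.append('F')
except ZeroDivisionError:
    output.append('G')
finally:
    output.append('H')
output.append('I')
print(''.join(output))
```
GHI

finally always runs, even after exception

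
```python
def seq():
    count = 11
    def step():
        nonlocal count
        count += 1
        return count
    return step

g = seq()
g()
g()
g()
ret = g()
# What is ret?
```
15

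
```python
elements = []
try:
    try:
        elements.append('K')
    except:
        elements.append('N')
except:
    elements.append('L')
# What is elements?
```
['K']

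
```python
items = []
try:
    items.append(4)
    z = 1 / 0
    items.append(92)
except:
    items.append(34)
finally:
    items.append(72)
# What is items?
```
[4, 34, 72]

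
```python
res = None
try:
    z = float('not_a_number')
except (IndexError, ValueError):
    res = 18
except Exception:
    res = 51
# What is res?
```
18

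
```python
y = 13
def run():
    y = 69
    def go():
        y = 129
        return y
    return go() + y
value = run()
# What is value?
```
198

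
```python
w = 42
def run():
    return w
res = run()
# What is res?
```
42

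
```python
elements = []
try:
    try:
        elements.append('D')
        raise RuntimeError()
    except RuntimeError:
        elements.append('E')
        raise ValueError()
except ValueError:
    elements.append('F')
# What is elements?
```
['D', 'E', 'F']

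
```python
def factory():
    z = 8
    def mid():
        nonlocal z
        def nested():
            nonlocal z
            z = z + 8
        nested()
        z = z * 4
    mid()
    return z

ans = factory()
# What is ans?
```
64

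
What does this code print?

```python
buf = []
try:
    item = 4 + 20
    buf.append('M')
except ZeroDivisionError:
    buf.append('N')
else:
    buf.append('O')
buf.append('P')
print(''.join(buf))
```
MOP

else block runs when no exception occurs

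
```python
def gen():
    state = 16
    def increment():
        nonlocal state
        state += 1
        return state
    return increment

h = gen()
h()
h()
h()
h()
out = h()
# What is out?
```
21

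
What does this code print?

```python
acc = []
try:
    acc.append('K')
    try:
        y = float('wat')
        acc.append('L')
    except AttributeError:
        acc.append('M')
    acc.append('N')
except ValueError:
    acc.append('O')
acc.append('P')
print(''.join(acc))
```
KOP

Inner handler doesn't match, propagates to outer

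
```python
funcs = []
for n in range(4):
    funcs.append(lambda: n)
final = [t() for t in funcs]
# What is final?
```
[3, 3, 3, 3]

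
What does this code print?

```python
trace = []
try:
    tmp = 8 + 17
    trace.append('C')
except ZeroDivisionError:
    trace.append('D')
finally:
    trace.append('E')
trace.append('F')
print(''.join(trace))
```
CEF

finally runs after normal execution too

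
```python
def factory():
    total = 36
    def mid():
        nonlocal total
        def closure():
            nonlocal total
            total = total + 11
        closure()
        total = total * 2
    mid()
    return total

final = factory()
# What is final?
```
94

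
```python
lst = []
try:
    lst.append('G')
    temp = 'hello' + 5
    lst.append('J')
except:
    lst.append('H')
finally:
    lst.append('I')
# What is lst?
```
['G', 'H', 'I']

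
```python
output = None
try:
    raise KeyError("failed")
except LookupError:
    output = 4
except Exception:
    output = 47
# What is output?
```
4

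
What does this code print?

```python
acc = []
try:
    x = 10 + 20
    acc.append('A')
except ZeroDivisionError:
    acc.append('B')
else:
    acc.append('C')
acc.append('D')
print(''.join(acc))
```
ACD

else block runs when no exception occurs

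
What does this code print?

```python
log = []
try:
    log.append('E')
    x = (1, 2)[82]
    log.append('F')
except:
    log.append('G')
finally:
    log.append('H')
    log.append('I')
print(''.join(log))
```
EGHI

Code before exception runs, then except, then all of finally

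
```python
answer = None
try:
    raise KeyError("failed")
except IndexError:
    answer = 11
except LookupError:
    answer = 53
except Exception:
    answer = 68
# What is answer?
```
53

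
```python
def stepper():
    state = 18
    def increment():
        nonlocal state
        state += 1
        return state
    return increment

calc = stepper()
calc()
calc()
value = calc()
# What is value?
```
21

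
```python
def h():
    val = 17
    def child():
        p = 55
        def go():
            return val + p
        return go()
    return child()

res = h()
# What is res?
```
72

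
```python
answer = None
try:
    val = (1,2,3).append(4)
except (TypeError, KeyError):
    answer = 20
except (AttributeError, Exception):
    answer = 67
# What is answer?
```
67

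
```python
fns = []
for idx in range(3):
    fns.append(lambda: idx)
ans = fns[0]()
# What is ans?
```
2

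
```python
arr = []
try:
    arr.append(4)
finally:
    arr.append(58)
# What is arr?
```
[4, 58]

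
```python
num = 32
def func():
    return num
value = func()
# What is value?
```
32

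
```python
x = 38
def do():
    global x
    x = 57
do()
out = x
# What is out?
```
57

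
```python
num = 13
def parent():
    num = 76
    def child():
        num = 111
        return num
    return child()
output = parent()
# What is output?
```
111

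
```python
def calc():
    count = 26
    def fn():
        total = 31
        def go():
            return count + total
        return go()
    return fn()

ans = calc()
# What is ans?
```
57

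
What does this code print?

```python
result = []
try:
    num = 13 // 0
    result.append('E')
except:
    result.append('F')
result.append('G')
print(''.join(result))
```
FG

Exception raised in try, caught by bare except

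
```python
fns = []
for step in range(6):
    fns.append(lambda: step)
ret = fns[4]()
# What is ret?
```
5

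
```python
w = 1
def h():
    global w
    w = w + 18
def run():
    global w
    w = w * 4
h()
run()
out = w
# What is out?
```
76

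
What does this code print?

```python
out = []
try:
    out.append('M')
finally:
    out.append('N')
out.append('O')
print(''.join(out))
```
MNO

try/finally without except, no exception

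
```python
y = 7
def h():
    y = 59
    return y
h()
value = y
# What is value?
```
7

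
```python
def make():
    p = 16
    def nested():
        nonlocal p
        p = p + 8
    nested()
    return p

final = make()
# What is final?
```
24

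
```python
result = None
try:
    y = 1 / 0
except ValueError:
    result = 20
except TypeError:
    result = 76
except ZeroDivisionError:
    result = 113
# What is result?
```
113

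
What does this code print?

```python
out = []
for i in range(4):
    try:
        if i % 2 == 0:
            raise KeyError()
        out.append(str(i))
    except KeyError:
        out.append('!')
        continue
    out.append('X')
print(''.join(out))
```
!1X!3X

continue in except skips rest of loop body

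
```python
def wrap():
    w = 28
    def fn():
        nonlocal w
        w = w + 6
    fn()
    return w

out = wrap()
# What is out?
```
34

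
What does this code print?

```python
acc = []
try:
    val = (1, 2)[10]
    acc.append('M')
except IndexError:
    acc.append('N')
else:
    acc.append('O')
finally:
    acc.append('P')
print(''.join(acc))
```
NP

Exception: except runs, else skipped, finally runs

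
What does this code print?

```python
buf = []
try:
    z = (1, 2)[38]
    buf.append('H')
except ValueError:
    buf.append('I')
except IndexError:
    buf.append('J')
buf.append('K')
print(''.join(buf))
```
JK

IndexError is caught by its specific handler, not ValueError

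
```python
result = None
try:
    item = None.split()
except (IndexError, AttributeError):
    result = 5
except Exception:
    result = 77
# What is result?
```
5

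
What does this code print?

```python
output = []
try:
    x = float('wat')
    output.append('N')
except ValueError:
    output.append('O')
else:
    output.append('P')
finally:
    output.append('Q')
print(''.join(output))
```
OQ

Exception: except runs, else skipped, finally runs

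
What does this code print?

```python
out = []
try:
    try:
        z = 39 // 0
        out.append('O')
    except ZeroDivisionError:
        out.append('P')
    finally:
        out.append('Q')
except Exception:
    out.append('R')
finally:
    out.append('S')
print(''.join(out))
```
PQS

Both finally blocks run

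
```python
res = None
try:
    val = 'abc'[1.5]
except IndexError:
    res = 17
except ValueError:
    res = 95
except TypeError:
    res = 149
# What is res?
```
149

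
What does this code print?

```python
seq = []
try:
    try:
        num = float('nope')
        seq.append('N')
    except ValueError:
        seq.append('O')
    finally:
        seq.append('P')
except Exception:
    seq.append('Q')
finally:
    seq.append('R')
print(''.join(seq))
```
OPR

Both finally blocks run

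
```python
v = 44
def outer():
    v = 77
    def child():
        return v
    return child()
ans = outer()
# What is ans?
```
77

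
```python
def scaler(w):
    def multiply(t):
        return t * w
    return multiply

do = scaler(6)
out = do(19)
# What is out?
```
114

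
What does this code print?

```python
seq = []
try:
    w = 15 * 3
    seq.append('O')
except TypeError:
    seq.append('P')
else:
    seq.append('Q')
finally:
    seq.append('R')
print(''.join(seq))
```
OQR

else runs before finally when no exception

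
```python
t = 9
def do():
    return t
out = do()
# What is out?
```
9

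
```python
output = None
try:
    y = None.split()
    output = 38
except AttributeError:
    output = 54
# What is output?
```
54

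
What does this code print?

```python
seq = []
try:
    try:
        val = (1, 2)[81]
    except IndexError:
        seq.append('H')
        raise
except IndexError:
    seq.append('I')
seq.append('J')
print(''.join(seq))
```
HIJ

raise without argument re-raises current exception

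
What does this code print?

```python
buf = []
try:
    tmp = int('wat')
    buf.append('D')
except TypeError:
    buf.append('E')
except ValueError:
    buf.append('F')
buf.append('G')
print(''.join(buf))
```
FG

ValueError is caught by its specific handler, not TypeError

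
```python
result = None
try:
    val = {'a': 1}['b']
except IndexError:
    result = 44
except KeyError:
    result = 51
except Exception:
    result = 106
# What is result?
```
51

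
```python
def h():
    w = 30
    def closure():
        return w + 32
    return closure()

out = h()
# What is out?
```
62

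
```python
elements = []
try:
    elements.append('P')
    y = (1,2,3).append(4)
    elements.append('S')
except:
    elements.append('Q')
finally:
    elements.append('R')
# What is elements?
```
['P', 'Q', 'R']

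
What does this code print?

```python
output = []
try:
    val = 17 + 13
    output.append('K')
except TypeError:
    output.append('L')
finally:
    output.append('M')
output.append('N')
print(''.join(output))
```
KMN

finally runs after normal execution too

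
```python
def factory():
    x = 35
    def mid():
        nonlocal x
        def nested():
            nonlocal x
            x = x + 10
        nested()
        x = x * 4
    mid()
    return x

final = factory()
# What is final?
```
180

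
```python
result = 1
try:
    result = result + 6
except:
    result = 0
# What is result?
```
7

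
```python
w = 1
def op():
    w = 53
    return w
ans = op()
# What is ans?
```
53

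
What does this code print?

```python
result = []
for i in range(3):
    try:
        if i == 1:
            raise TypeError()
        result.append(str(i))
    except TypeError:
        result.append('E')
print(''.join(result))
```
0E2

Exception on i=1 caught, loop continues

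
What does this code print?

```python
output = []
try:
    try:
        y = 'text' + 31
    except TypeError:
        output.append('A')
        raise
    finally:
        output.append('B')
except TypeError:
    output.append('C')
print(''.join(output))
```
ABC

finally runs before re-raised exception propagates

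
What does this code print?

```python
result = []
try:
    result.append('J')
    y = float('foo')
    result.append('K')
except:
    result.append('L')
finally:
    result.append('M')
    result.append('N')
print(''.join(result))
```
JLMN

Code before exception runs, then except, then all of finally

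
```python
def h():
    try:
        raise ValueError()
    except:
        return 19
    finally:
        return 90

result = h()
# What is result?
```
90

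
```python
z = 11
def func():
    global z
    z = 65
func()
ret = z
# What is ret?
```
65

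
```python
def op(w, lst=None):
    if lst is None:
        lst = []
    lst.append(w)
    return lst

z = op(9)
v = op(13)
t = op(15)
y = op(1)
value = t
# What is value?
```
[15]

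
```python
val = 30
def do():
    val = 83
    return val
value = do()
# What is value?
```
83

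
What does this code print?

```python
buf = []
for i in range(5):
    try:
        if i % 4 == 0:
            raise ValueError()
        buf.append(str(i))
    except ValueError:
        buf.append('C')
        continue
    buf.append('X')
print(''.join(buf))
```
C1X2X3XC

continue in except skips rest of loop body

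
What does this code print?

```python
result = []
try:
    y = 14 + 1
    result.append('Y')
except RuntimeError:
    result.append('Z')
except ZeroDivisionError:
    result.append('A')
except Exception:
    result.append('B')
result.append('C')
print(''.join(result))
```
YC

No exception, try block completes normally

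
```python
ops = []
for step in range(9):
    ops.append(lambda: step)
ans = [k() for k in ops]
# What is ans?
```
[8, 8, 8, 8, 8, 8, 8, 8, 8]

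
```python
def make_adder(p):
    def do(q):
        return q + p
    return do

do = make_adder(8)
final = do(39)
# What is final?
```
47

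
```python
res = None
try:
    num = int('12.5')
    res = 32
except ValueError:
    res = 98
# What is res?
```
98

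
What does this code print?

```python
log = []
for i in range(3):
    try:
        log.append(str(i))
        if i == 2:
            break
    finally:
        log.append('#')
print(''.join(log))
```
0#1#2#

finally runs even when breaking out of loop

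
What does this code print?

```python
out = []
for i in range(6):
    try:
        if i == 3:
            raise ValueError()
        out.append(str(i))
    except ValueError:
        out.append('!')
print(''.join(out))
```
012!45

Exception on i=3 caught, loop continues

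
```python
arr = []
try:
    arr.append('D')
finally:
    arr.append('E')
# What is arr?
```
['D', 'E']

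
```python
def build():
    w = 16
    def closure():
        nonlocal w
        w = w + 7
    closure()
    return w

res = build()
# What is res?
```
23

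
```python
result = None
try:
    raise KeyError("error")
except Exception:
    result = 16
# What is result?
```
16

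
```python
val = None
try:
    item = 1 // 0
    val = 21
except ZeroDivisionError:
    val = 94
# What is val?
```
94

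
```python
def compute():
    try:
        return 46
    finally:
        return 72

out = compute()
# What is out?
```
72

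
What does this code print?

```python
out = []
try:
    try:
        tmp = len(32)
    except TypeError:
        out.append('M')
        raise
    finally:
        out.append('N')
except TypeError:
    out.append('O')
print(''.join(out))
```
MNO

finally runs before re-raised exception propagates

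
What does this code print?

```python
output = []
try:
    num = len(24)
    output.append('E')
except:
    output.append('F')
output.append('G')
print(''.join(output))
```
FG

Exception raised in try, caught by bare except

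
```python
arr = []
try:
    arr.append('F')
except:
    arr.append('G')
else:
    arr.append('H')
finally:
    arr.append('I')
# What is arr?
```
['F', 'H', 'I']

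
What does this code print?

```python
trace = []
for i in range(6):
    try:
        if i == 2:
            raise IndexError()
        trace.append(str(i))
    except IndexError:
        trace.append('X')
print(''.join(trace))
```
01X345

Exception on i=2 caught, loop continues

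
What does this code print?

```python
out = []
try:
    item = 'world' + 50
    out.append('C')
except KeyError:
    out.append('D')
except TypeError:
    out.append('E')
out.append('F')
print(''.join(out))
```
EF

TypeError is caught by its specific handler, not KeyError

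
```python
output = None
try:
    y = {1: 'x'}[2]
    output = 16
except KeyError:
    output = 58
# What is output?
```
58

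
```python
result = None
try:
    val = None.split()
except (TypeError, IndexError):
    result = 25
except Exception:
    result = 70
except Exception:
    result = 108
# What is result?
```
70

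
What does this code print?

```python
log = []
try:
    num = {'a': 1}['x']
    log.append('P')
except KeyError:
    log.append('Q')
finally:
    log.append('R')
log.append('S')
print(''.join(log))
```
QRS

finally always runs, even after exception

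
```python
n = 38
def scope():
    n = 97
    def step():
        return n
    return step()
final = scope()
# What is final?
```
97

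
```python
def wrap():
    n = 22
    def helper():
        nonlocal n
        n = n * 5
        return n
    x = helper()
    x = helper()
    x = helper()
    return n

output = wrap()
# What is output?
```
2750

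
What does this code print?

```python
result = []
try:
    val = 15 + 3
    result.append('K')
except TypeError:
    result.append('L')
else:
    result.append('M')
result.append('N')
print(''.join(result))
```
KMN

else block runs when no exception occurs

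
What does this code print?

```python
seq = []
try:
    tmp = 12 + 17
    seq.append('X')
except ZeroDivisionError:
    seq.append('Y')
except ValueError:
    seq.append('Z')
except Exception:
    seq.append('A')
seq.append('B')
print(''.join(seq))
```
XB

No exception, try block completes normally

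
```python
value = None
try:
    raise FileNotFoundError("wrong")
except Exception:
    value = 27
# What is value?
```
27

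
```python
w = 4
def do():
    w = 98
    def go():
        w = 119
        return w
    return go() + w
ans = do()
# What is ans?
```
217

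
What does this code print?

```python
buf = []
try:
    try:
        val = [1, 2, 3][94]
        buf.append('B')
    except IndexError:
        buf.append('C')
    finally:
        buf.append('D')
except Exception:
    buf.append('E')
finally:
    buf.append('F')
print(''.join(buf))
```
CDF

Both finally blocks run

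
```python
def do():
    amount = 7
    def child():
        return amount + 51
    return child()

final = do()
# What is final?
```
58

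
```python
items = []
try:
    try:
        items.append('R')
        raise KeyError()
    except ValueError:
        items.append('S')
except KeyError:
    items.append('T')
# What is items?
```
['R', 'T']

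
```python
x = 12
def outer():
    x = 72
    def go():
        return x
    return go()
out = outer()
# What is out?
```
72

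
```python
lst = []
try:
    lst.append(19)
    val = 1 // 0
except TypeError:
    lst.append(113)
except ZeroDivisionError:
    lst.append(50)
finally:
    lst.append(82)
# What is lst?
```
[19, 50, 82]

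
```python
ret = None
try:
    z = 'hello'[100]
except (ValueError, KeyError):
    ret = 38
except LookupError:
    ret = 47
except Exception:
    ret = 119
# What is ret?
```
47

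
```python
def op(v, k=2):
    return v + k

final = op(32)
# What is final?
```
34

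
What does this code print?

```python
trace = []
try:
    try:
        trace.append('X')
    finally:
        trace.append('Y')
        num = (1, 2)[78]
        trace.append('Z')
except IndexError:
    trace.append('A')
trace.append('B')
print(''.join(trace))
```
XYAB

Exception in inner finally caught by outer except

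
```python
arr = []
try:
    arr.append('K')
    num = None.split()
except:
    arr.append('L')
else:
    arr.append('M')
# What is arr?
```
['K', 'L']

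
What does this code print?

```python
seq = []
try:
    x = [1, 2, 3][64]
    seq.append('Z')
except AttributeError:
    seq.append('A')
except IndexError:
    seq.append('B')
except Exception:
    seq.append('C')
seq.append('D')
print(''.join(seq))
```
BD

IndexError matches before generic Exception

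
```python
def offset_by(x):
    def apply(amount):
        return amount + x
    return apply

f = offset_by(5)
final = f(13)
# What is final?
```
18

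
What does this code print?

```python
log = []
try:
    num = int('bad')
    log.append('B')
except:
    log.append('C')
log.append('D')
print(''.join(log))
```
CD

Exception raised in try, caught by bare except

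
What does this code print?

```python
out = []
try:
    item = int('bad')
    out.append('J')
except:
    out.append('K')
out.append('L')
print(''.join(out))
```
KL

Exception raised in try, caught by bare except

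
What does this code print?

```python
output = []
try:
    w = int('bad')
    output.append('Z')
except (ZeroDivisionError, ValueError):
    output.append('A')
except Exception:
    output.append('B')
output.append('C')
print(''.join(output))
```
AC

ValueError matches tuple containing it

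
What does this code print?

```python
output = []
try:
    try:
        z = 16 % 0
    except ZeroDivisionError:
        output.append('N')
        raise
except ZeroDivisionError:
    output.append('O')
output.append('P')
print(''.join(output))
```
NOP

raise without argument re-raises current exception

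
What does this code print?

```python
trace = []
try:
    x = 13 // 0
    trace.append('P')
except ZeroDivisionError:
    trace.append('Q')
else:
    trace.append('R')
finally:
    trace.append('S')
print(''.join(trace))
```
QS

Exception: except runs, else skipped, finally runs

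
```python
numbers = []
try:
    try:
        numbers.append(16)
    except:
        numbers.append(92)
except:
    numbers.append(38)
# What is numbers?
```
[16]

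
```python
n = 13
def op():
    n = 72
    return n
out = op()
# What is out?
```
72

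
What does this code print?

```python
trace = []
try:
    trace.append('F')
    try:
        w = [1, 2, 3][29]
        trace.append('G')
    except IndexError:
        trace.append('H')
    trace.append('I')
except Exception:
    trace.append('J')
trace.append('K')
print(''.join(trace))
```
FHIK

Inner exception caught by inner handler, outer continues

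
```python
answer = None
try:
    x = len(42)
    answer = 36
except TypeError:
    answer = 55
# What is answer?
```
55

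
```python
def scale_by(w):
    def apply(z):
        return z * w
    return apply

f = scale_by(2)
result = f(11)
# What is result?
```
22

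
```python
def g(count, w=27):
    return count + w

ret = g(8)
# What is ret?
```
35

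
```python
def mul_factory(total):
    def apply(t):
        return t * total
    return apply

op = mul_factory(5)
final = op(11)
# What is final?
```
55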